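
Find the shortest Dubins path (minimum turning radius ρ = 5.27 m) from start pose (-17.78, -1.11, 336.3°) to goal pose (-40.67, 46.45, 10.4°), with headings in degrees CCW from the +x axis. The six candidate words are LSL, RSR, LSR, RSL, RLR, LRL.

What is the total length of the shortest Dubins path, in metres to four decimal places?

Let ψ = atan2(Δy, Δx) = atan2(47.56, -22.89) = 115.7009° be the start→goal bearing.
Normalize: d = |goal − start| / ρ = 52.781680/5.27 = 10.015499, α = (θ_start − ψ) mod 360° = 220.5991° = 3.850181 rad, β = (θ_goal − ψ) mod 360° = 254.6991° = 4.445338 rad.
Common terms: sin α = -0.650762, cos α = -0.759282, sin β = -0.964553, cos β = -0.263888, cos(α−β) = 0.828060, d² = 100.310220. Work in radians in the unit-radius frame; every candidate has L = ρ·(t + p + q).
LSL: p² = 2 + d² − 2cos(α−β) + 2d(sin α − sin β) = 106.939645; p = √p² = 10.341163; φ = atan2(cos β − cos α, d + sin α − sin β) = 0.047923 rad; t = (φ − α) mod 2π = 2.480928 rad, q = (β − φ) mod 2π = 4.397415 rad → L = 5.27·(2.480928 + 10.341163 + 4.397415) = 5.27·17.219505 = 90.746793 m
RSR: p² = 2 + d² − 2cos(α−β) + 2d(sin β − sin α) = 94.368553; p = √p² = 9.714348; φ = atan2(cos α − cos β, d − sin α + sin β) = -0.051018 rad; t = (α − φ) mod 2π = 3.901199 rad, q = (φ − β) mod 2π = 1.786829 rad → L = 5.27·(3.901199 + 9.714348 + 1.786829) = 5.27·15.402376 = 81.170521 m
LSR: p² = d² − 2 + 2cos(α−β) + 2d(sin α + sin β) = 67.609957; p = √p² = 8.222527; φ = atan2(−cos α − cos β, d + sin α + sin β) − atan2(−2, p) = 0.359807 rad; t = (φ − α) mod 2π = 2.792812 rad, q = (φ − β) mod 2π = 2.197654 rad → L = 5.27·(2.792812 + 8.222527 + 2.197654) = 5.27·13.212993 = 69.632475 m
RSL: p² = d² − 2 + 2cos(α−β) − 2d(sin α + sin β) = 132.322724; p = √p² = 11.503161; φ = atan2(cos α + cos β, d − sin α − sin β) − atan2(2, p) = -0.259889 rad; t = (α − φ) mod 2π = 4.110070 rad, q = (β − φ) mod 2π = 4.705227 rad → L = 5.27·(4.110070 + 11.503161 + 4.705227) = 5.27·20.318458 = 107.078275 m
RLR: c = (6 − d² + 2cos(α−β) + 2d(sin α − sin β))/8 = -10.796069, |c| > 1 → infeasible
LRL: c = (6 − d² + 2cos(α−β) − 2d(sin α − sin β))/8 = -12.367456, |c| > 1 → infeasible
Shortest: LSR with L = 69.632475 m ≈ 69.6325 m

69.6325 m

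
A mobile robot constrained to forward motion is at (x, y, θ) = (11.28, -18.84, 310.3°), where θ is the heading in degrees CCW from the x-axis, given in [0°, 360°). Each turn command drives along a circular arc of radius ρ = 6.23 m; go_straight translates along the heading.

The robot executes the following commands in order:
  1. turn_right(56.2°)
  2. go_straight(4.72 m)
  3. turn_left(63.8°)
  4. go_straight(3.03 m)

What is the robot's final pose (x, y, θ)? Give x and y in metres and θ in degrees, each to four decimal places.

set_pose: (x, y, θ) = (11.2800, -18.8400, 310.3000°), ρ = 6.23
turn_right(56.2°): centre at ρ to the right, rotate −56.2° → (12.5202, -24.5763, 254.1000°)
go_straight(4.72): x += 4.72·cos θ, y += 4.72·sin θ → (11.2271, -29.1157, 254.1000°)
turn_left(63.8°): centre at ρ to the left, rotate +63.8° → (13.0420, -35.4450, 317.9000°)
go_straight(3.03): x += 3.03·cos θ, y += 3.03·sin θ → (15.2902, -37.4764, 317.9000°)

(15.2902, -37.4764, 317.9000°)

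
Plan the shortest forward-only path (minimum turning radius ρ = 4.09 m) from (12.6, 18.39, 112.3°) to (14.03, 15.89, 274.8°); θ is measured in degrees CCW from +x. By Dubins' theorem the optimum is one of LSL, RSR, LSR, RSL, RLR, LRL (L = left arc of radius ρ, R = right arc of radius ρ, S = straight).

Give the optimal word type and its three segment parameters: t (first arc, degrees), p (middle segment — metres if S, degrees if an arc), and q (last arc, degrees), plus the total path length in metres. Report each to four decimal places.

Let ψ = atan2(Δy, Δx) = atan2(-2.50, 1.43) = -60.2304° be the start→goal bearing.
Normalize: d = |goal − start| / ρ = 2.880087/4.09 = 0.704178, α = (θ_start − ψ) mod 360° = 172.5304° = 3.011224 rad, β = (θ_goal − ψ) mod 360° = 335.0304° = 5.847384 rad.
Common terms: sin α = 0.129999, cos α = -0.991514, sin β = -0.422137, cos β = 0.906532, cos(α−β) = -0.953717, d² = 0.495866. Work in radians in the unit-radius frame; every candidate has L = ρ·(t + p + q).
LSL: p² = 2 + d² − 2cos(α−β) + 2d(sin α − sin β) = 5.180904; p = √p² = 2.276160; φ = atan2(cos β − cos α, d + sin α − sin β) = 0.986102 rad; t = (φ − α) mod 2π = 4.258063 rad, q = (β − φ) mod 2π = 4.861282 rad → L = 4.09·(4.258063 + 2.276160 + 4.861282) = 4.09·11.395505 = 46.607616 m
RSR: p² = 2 + d² − 2cos(α−β) + 2d(sin β − sin α) = 3.625696; p = √p² = 1.904126; φ = atan2(cos α − cos β, d − sin α + sin β) = -1.490863 rad; t = (α − φ) mod 2π = 4.502087 rad, q = (φ − β) mod 2π = 5.228124 rad → L = 4.09·(4.502087 + 1.904126 + 5.228124) = 4.09·11.634337 = 47.584437 m
LSR: p² = d² − 2 + 2cos(α−β) + 2d(sin α + sin β) = -3.823001 < 0 → infeasible
RSL: p² = d² − 2 + 2cos(α−β) − 2d(sin α + sin β) = -3.000135 < 0 → infeasible
RLR: c = (6 − d² + 2cos(α−β) + 2d(sin α − sin β))/8 = 0.546788; p = 2π − arccos c = 5.290912 rad; φ = atan2(cos α − cos β, d − sin α + sin β) = -1.490863 rad; t = (α − φ + p/2) mod 2π = 0.864358 rad, q = (α − β − t + p) mod 2π = 1.590394 rad → L = 4.09·(0.864358 + 5.290912 + 1.590394) = 4.09·7.745664 = 31.679766 m
LRL: c = (6 − d² + 2cos(α−β) − 2d(sin α − sin β))/8 = 0.352387; p = 2π − arccos c = 5.072509 rad; φ = atan2(cos β − cos α, d + sin α − sin β) = 0.986102 rad; t = (φ − α + p/2) mod 2π = 0.511133 rad, q = (β − α − t + p) mod 2π = 1.114352 rad → L = 4.09·(0.511133 + 5.072509 + 1.114352) = 4.09·6.697994 = 27.394794 m
Shortest: LRL with L = 27.394794 m ≈ 27.3948 m
Convert LRL to answer units (arcs ×180/π): t = 0.511133·180/π = 29.2857°, p = 5.072509·180/π = 290.6334°, q = 1.114352·180/π = 63.8476°, L = 27.3948 m.

LRL: t = 29.2857°, p = 290.6334°, q = 63.8476°, L = 27.3948 m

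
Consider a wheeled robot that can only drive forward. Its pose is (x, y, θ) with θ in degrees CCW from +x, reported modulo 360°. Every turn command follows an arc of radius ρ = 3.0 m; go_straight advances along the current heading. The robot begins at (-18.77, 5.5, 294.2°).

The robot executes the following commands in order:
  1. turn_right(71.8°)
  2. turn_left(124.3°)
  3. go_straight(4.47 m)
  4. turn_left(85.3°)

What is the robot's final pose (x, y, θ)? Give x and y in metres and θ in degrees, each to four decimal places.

(-10.2573, -2.1159, 72.0000°)

set_pose: (x, y, θ) = (-18.7700, 5.5000, 294.2000°), ρ = 3.0
turn_right(71.8°): centre at ρ to the right, rotate −71.8° → (-19.4835, 2.0549, 222.4000°)
turn_left(124.3°): centre at ρ to the left, rotate +124.3° → (-18.1507, -3.0800, 346.7000°)
go_straight(4.47): x += 4.47·cos θ, y += 4.47·sin θ → (-13.8006, -4.1084, 346.7000°)
turn_left(85.3°): centre at ρ to the left, rotate +85.3° → (-10.2573, -2.1159, 432.0000° ≡ 72.0000°)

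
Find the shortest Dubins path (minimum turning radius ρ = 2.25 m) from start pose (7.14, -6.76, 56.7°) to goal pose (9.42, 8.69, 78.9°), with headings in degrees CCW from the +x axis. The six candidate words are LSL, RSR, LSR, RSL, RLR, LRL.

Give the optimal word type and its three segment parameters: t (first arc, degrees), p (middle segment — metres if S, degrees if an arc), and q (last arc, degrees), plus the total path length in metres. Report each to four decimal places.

LSR: t = 25.7402°, p = 14.4996 m, q = 3.5402°, L = 15.6494 m

Let ψ = atan2(Δy, Δx) = atan2(15.45, 2.28) = 81.6053° be the start→goal bearing.
Normalize: d = |goal − start| / ρ = 15.617327/2.25 = 6.941034, α = (θ_start − ψ) mod 360° = 335.0947° = 5.848506 rad, β = (θ_goal − ψ) mod 360° = 357.2947° = 6.235969 rad.
Common terms: sin α = -0.421120, cos α = 0.907005, sin β = -0.047199, cos β = 0.998886, cos(α−β) = 0.925871, d² = 48.177956. Work in radians in the unit-radius frame; every candidate has L = ρ·(t + p + q).
LSL: p² = 2 + d² − 2cos(α−β) + 2d(sin α − sin β) = 43.135419; p = √p² = 6.567756; φ = atan2(cos β − cos α, d + sin α − sin β) = 0.013990 rad; t = (φ − α) mod 2π = 0.448669 rad, q = (β − φ) mod 2π = 6.221979 rad → L = 2.25·(0.448669 + 6.567756 + 6.221979) = 2.25·13.238404 = 29.786410 m
RSR: p² = 2 + d² − 2cos(α−β) + 2d(sin β − sin α) = 53.517010; p = √p² = 7.315532; φ = atan2(cos α − cos β, d − sin α + sin β) = -0.012560 rad; t = (α − φ) mod 2π = 5.861066 rad, q = (φ − β) mod 2π = 0.034656 rad → L = 2.25·(5.861066 + 7.315532 + 0.034656) = 2.25·13.211254 = 29.725322 m
LSR: p² = d² − 2 + 2cos(α−β) + 2d(sin α + sin β) = 41.528471; p = √p² = 6.444259; φ = atan2(−cos α − cos β, d + sin α + sin β) − atan2(−2, p) = 0.014571 rad; t = (φ − α) mod 2π = 0.449250 rad, q = (φ − β) mod 2π = 0.061787 rad → L = 2.25·(0.449250 + 6.444259 + 0.061787) = 2.25·6.955297 = 15.649417 m
RSL: p² = d² − 2 + 2cos(α−β) − 2d(sin α + sin β) = 54.530922; p = √p² = 7.384506; φ = atan2(cos α + cos β, d − sin α − sin β) − atan2(2, p) = -0.012723 rad; t = (α − φ) mod 2π = 5.861229 rad, q = (β − φ) mod 2π = 6.248692 rad → L = 2.25·(5.861229 + 7.384506 + 6.248692) = 2.25·19.494426 = 43.862458 m
RLR: c = (6 − d² + 2cos(α−β) + 2d(sin α − sin β))/8 = -5.689626, |c| > 1 → infeasible
LRL: c = (6 − d² + 2cos(α−β) − 2d(sin α − sin β))/8 = -4.391927, |c| > 1 → infeasible
Shortest: LSR with L = 15.649417 m ≈ 15.6494 m
Convert LSR to answer units (arcs ×180/π): t = 0.449250·180/π = 25.7402°, p = ρ·p = 2.25·6.444259 = 14.4996 m, q = 0.061787·180/π = 3.5402°, L = 15.6494 m.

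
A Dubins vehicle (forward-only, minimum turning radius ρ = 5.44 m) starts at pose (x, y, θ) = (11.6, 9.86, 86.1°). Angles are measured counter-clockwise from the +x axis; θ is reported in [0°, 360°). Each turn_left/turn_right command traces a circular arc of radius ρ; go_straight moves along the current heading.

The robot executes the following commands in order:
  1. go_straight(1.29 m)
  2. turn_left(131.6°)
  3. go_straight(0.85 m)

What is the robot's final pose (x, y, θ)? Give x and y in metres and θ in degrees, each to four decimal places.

set_pose: (x, y, θ) = (11.6000, 9.8600, 86.1000°), ρ = 5.44
go_straight(1.29): x += 1.29·cos θ, y += 1.29·sin θ → (11.6877, 11.1470, 86.1000°)
turn_left(131.6°): centre at ρ to the left, rotate +131.6° → (2.9336, 15.8213, 217.7000°)
go_straight(0.85): x += 0.85·cos θ, y += 0.85·sin θ → (2.2611, 15.3015, 217.7000°)

(2.2611, 15.3015, 217.7000°)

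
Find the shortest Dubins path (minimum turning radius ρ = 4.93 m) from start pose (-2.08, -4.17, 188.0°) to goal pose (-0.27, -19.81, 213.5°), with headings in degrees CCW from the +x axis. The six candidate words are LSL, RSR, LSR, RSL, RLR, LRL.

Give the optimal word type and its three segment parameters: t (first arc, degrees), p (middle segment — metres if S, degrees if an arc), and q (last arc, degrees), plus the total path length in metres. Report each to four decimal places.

Let ψ = atan2(Δy, Δx) = atan2(-15.64, 1.81) = -83.3986° be the start→goal bearing.
Normalize: d = |goal − start| / ρ = 15.744386/4.93 = 3.193587, α = (θ_start − ψ) mod 360° = 271.3986° = 4.736799 rad, β = (θ_goal − ψ) mod 360° = 296.8986° = 5.181858 rad.
Common terms: sin α = -0.999702, cos α = 0.024408, sin β = -0.891809, cos β = 0.452413, cos(α−β) = 0.902585, d² = 10.199001. Work in radians in the unit-radius frame; every candidate has L = ρ·(t + p + q).
LSL: p² = 2 + d² − 2cos(α−β) + 2d(sin α − sin β) = 9.704696; p = √p² = 3.115236; φ = atan2(cos β − cos α, d + sin α − sin β) = 0.137827 rad; t = (φ − α) mod 2π = 1.684213 rad, q = (β − φ) mod 2π = 5.044031 rad → L = 4.93·(1.684213 + 3.115236 + 5.044031) = 4.93·9.843480 = 48.528358 m
RSR: p² = 2 + d² − 2cos(α−β) + 2d(sin β − sin α) = 11.082965; p = √p² = 3.329109; φ = atan2(cos α − cos β, d − sin α + sin β) = -0.128921 rad; t = (α − φ) mod 2π = 4.865720 rad, q = (φ − β) mod 2π = 0.972406 rad → L = 4.93·(4.865720 + 3.329109 + 0.972406) = 4.93·9.167235 = 45.194469 m
LSR: p² = d² − 2 + 2cos(α−β) + 2d(sin α + sin β) = -2.077239 < 0 → infeasible
RSL: p² = d² − 2 + 2cos(α−β) − 2d(sin α + sin β) = 22.085582; p = √p² = 4.699530; φ = atan2(cos α + cos β, d − sin α − sin β) − atan2(2, p) = -0.308862 rad; t = (α − φ) mod 2π = 5.045661 rad, q = (β − φ) mod 2π = 5.490720 rad → L = 4.93·(5.045661 + 4.699530 + 5.490720) = 4.93·15.235912 = 75.113044 m
RLR: c = (6 − d² + 2cos(α−β) + 2d(sin α − sin β))/8 = -0.385371; p = 2π − arccos c = 4.316780 rad; φ = atan2(cos α − cos β, d − sin α + sin β) = -0.128921 rad; t = (α − φ + p/2) mod 2π = 0.740925 rad, q = (α − β − t + p) mod 2π = 3.130796 rad → L = 4.93·(0.740925 + 4.316780 + 3.130796) = 4.93·8.188500 = 40.369306 m
LRL: c = (6 − d² + 2cos(α−β) − 2d(sin α − sin β))/8 = -0.213087; p = 2π − arccos c = 4.497656 rad; φ = atan2(cos β − cos α, d + sin α − sin β) = 0.137827 rad; t = (φ − α + p/2) mod 2π = 3.933041 rad, q = (β − α − t + p) mod 2π = 1.009673 rad → L = 4.93·(3.933041 + 4.497656 + 1.009673) = 4.93·9.440370 = 46.541024 m
Shortest: RLR with L = 40.369306 m ≈ 40.3693 m
Convert RLR to answer units (arcs ×180/π): t = 0.740925·180/π = 42.4519°, p = 4.316780·180/π = 247.3333°, q = 3.130796·180/π = 179.3814°, L = 40.3693 m.

RLR: t = 42.4519°, p = 247.3333°, q = 179.3814°, L = 40.3693 m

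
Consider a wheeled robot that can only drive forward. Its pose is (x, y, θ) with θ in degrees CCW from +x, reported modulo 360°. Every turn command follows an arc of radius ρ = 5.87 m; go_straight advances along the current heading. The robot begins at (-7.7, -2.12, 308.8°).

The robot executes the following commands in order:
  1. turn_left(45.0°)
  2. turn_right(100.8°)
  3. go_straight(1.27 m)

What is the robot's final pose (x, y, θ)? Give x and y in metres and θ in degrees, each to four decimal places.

(0.8490, -13.0439, 253.0000°)

set_pose: (x, y, θ) = (-7.7000, -2.1200, 308.8000°), ρ = 5.87
turn_left(45.0°): centre at ρ to the left, rotate +45.0° → (-3.7592, -4.2775, 353.8000°)
turn_right(100.8°): centre at ρ to the right, rotate −100.8° → (1.2203, -11.8294, 253.0000°)
go_straight(1.27): x += 1.27·cos θ, y += 1.27·sin θ → (0.8490, -13.0439, 253.0000°)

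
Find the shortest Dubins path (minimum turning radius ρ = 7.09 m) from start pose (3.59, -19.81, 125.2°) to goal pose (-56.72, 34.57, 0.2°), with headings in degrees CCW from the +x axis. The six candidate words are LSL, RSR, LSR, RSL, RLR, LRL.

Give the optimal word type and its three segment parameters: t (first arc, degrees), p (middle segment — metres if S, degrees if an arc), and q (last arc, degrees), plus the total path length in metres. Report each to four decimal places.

LSR: t = 22.3993°, p = 73.5382 m, q = 147.3993°, L = 94.5497 m

Let ψ = atan2(Δy, Δx) = atan2(54.38, -60.31) = 137.9598° be the start→goal bearing.
Normalize: d = |goal − start| / ρ = 81.206407/7.09 = 11.453654, α = (θ_start − ψ) mod 360° = 347.2402° = 6.060484 rad, β = (θ_goal − ψ) mod 360° = 222.2402° = 3.878823 rad.
Common terms: sin α = -0.220865, cos α = 0.975304, sin β = -0.672240, cos β = -0.740333, cos(α−β) = -0.573576, d² = 131.186190. Work in radians in the unit-radius frame; every candidate has L = ρ·(t + p + q).
LSL: p² = 2 + d² − 2cos(α−β) + 2d(sin α − sin β) = 144.673137; p = √p² = 12.028015; φ = atan2(cos β − cos α, d + sin α − sin β) = -0.143125 rad; t = (φ − α) mod 2π = 0.079576 rad, q = (β − φ) mod 2π = 4.021948 rad → L = 7.09·(0.079576 + 12.028015 + 4.021948) = 7.09·16.129538 = 114.358427 m
RSR: p² = 2 + d² − 2cos(α−β) + 2d(sin β − sin α) = 123.993548; p = √p² = 11.135239; φ = atan2(cos α − cos β, d − sin α + sin β) = 0.154689 rad; t = (α − φ) mod 2π = 5.905795 rad, q = (φ − β) mod 2π = 2.559051 rad → L = 7.09·(5.905795 + 11.135239 + 2.559051) = 7.09·19.600086 = 138.964609 m
LSR: p² = d² − 2 + 2cos(α−β) + 2d(sin α + sin β) = 107.580416; p = √p² = 10.372098; φ = atan2(−cos α − cos β, d + sin α + sin β) − atan2(−2, p) = 0.168241 rad; t = (φ − α) mod 2π = 0.390942 rad, q = (φ − β) mod 2π = 2.572603 rad → L = 7.09·(0.390942 + 10.372098 + 2.572603) = 7.09·13.335643 = 94.549709 m
RSL: p² = d² − 2 + 2cos(α−β) − 2d(sin α + sin β) = 148.497657; p = √p² = 12.185961; φ = atan2(cos α + cos β, d − sin α − sin β) − atan2(2, p) = -0.143644 rad; t = (α − φ) mod 2π = 6.204129 rad, q = (β − φ) mod 2π = 4.022467 rad → L = 7.09·(6.204129 + 12.185961 + 4.022467) = 7.09·22.412557 = 158.905032 m
RLR: c = (6 − d² + 2cos(α−β) + 2d(sin α − sin β))/8 = -14.499194, |c| > 1 → infeasible
LRL: c = (6 − d² + 2cos(α−β) − 2d(sin α − sin β))/8 = -17.084142, |c| > 1 → infeasible
Shortest: LSR with L = 94.549709 m ≈ 94.5497 m
Convert LSR to answer units (arcs ×180/π): t = 0.390942·180/π = 22.3993°, p = ρ·p = 7.09·10.372098 = 73.5382 m, q = 2.572603·180/π = 147.3993°, L = 94.5497 m.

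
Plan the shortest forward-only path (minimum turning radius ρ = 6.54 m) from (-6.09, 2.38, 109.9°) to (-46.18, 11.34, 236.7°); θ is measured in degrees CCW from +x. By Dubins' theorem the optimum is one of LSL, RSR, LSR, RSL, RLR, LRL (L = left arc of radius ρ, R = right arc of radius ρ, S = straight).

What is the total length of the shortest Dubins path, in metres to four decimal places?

Let ψ = atan2(Δy, Δx) = atan2(8.96, -40.09) = 167.4016° be the start→goal bearing.
Normalize: d = |goal − start| / ρ = 41.079066/6.54 = 6.281203, α = (θ_start − ψ) mod 360° = 302.4984° = 5.279593 rad, β = (θ_goal − ψ) mod 360° = 69.2984° = 1.209485 rad.
Common terms: sin α = -0.843406, cos α = 0.537276, sin β = 0.935434, cos β = 0.353501, cos(α−β) = -0.599024, d² = 39.453509. Work in radians in the unit-radius frame; every candidate has L = ρ·(t + p + q).
LSL: p² = 2 + d² − 2cos(α−β) + 2d(sin α − sin β) = 20.305039; p = √p² = 4.506111; φ = atan2(cos β − cos α, d + sin α − sin β) = -0.040795 rad; t = (φ − α) mod 2π = 0.962797 rad, q = (β − φ) mod 2π = 1.250280 rad → L = 6.54·(0.962797 + 4.506111 + 1.250280) = 6.54·6.719189 = 43.943494 m
RSR: p² = 2 + d² − 2cos(α−β) + 2d(sin β − sin α) = 64.998073; p = √p² = 8.062138; φ = atan2(cos α − cos β, d − sin α + sin β) = 0.022797 rad; t = (α − φ) mod 2π = 5.256796 rad, q = (φ − β) mod 2π = 5.096497 rad → L = 6.54·(5.256796 + 8.062138 + 5.096497) = 6.54·18.415431 = 120.436921 m
LSR: p² = d² − 2 + 2cos(α−β) + 2d(sin α + sin β) = 37.411551; p = √p² = 6.116498; φ = atan2(−cos α − cos β, d + sin α + sin β) − atan2(−2, p) = 0.177157 rad; t = (φ − α) mod 2π = 1.180749 rad, q = (φ − β) mod 2π = 5.250857 rad → L = 6.54·(1.180749 + 6.116498 + 5.250857) = 6.54·12.548104 = 82.064602 m
RSL: p² = d² − 2 + 2cos(α−β) − 2d(sin α + sin β) = 35.099373; p = √p² = 5.924472; φ = atan2(cos α + cos β, d − sin α − sin β) − atan2(2, p) = -0.182627 rad; t = (α − φ) mod 2π = 5.462220 rad, q = (β − φ) mod 2π = 1.392112 rad → L = 6.54·(5.462220 + 5.924472 + 1.392112) = 6.54·12.778804 = 83.573379 m
RLR: c = (6 − d² + 2cos(α−β) + 2d(sin α − sin β))/8 = -7.124759, |c| > 1 → infeasible
LRL: c = (6 − d² + 2cos(α−β) − 2d(sin α − sin β))/8 = -1.538130, |c| > 1 → infeasible
Shortest: LSL with L = 43.943494 m ≈ 43.9435 m

43.9435 m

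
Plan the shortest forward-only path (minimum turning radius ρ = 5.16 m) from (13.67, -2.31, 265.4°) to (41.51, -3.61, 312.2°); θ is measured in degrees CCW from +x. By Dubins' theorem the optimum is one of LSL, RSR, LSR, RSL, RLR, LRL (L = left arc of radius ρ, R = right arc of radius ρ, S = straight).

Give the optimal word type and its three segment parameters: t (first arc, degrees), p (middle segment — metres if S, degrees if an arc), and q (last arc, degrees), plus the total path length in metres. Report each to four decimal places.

Let ψ = atan2(Δy, Δx) = atan2(-1.30, 27.84) = -2.6735° be the start→goal bearing.
Normalize: d = |goal − start| / ρ = 27.870335/5.16 = 5.401228, α = (θ_start − ψ) mod 360° = 268.0735° = 4.678765 rad, β = (θ_goal − ψ) mod 360° = 314.8735° = 5.495579 rad.
Common terms: sin α = -0.999435, cos α = -0.033617, sin β = -0.708666, cos β = 0.705544, cos(α−β) = 0.684547, d² = 29.173262. Work in radians in the unit-radius frame; every candidate has L = ρ·(t + p + q).
LSL: p² = 2 + d² − 2cos(α−β) + 2d(sin α − sin β) = 26.663152; p = √p² = 5.163638; φ = atan2(cos β − cos α, d + sin α − sin β) = 0.143641 rad; t = (φ − α) mod 2π = 1.748061 rad, q = (β − φ) mod 2π = 5.351939 rad → L = 5.16·(1.748061 + 5.163638 + 5.351939) = 5.16·12.263637 = 63.280366 m
RSR: p² = 2 + d² − 2cos(α−β) + 2d(sin β − sin α) = 32.945183; p = √p² = 5.739789; φ = atan2(cos α − cos β, d − sin α + sin β) = -0.129137 rad; t = (α − φ) mod 2π = 4.807902 rad, q = (φ − β) mod 2π = 0.658469 rad → L = 5.16·(4.807902 + 5.739789 + 0.658469) = 5.16·11.206161 = 57.823789 m
LSR: p² = d² − 2 + 2cos(α−β) + 2d(sin α + sin β) = 10.090672; p = √p² = 3.176582; φ = atan2(−cos α − cos β, d + sin α + sin β) − atan2(−2, p) = 0.381935 rad; t = (φ − α) mod 2π = 1.986355 rad, q = (φ − β) mod 2π = 1.169540 rad → L = 5.16·(1.986355 + 3.176582 + 1.169540) = 5.16·6.332477 = 32.675580 m
RSL: p² = d² − 2 + 2cos(α−β) − 2d(sin α + sin β) = 46.994040; p = √p² = 6.855220; φ = atan2(cos α + cos β, d − sin α − sin β) − atan2(2, p) = -0.189636 rad; t = (α − φ) mod 2π = 4.868401 rad, q = (β − φ) mod 2π = 5.685215 rad → L = 5.16·(4.868401 + 6.855220 + 5.685215) = 5.16·17.408837 = 89.829598 m
RLR: c = (6 − d² + 2cos(α−β) + 2d(sin α − sin β))/8 = -3.118148, |c| > 1 → infeasible
LRL: c = (6 − d² + 2cos(α−β) − 2d(sin α − sin β))/8 = -2.332894, |c| > 1 → infeasible
Shortest: LSR with L = 32.675580 m ≈ 32.6756 m
Convert LSR to answer units (arcs ×180/π): t = 1.986355·180/π = 113.8097°, p = ρ·p = 5.16·3.176582 = 16.3912 m, q = 1.169540·180/π = 67.0097°, L = 32.6756 m.

LSR: t = 113.8097°, p = 16.3912 m, q = 67.0097°, L = 32.6756 m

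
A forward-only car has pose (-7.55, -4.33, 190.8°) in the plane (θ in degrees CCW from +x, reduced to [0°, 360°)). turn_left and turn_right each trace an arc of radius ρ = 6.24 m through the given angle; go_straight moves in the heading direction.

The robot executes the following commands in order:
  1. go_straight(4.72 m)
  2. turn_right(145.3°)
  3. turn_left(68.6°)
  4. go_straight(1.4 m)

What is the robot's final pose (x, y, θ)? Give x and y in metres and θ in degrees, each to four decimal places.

set_pose: (x, y, θ) = (-7.5500, -4.3300, 190.8000°), ρ = 6.24
go_straight(4.72): x += 4.72·cos θ, y += 4.72·sin θ → (-12.1864, -5.2144, 190.8000°)
turn_right(145.3°): centre at ρ to the right, rotate −145.3° → (-17.8063, 5.2887, 45.5000°)
turn_left(68.6°): centre at ρ to the left, rotate +68.6° → (-16.5609, 12.2104, 114.1000°)
go_straight(1.4): x += 1.4·cos θ, y += 1.4·sin θ → (-17.1326, 13.4883, 114.1000°)

(-17.1326, 13.4883, 114.1000°)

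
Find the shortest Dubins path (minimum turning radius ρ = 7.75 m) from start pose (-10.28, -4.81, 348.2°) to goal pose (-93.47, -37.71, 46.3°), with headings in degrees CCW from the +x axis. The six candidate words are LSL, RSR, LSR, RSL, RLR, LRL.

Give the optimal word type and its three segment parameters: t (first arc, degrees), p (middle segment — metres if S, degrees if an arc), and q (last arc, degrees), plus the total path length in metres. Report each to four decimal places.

RSR: t = 146.2251°, p = 81.9565 m, q = 155.6749°, L = 122.7924 m

Let ψ = atan2(Δy, Δx) = atan2(-32.90, -83.19) = -158.4222° be the start→goal bearing.
Normalize: d = |goal − start| / ρ = 89.459410/7.75 = 11.543150, α = (θ_start − ψ) mod 360° = 146.6222° = 2.559040 rad, β = (θ_goal − ψ) mod 360° = 204.7222° = 3.573076 rad.
Common terms: sin α = 0.550157, cos α = -0.835061, sin β = -0.418219, cos β = -0.908346, cos(α−β) = 0.528438, d² = 133.244306. Work in radians in the unit-radius frame; every candidate has L = ρ·(t + p + q).
LSL: p² = 2 + d² − 2cos(α−β) + 2d(sin α − sin β) = 156.543653; p = √p² = 12.511741; φ = atan2(cos β − cos α, d + sin α − sin β) = -0.005857 rad; t = (φ − α) mod 2π = 3.718288 rad, q = (β − φ) mod 2π = 3.578934 rad → L = 7.75·(3.718288 + 12.511741 + 3.578934) = 7.75·19.808962 = 153.519457 m
RSR: p² = 2 + d² − 2cos(α−β) + 2d(sin β − sin α) = 111.831205; p = √p² = 10.575027; φ = atan2(cos α − cos β, d − sin α + sin β) = 0.006930 rad; t = (α − φ) mod 2π = 2.552110 rad, q = (φ − β) mod 2π = 2.717039 rad → L = 7.75·(2.552110 + 10.575027 + 2.717039) = 7.75·15.844176 = 122.792367 m
LSR: p² = d² − 2 + 2cos(α−β) + 2d(sin α + sin β) = 135.347158; p = √p² = 11.633880; φ = atan2(−cos α − cos β, d + sin α + sin β) − atan2(−2, p) = 0.318479 rad; t = (φ − α) mod 2π = 4.042625 rad, q = (φ − β) mod 2π = 3.028589 rad → L = 7.75·(4.042625 + 11.633880 + 3.028589) = 7.75·18.705093 = 144.964472 m
RSL: p² = d² − 2 + 2cos(α−β) − 2d(sin α + sin β) = 129.255206; p = √p² = 11.369046; φ = atan2(cos α + cos β, d − sin α − sin β) − atan2(2, p) = -0.325742 rad; t = (α − φ) mod 2π = 2.884782 rad, q = (β − φ) mod 2π = 3.898819 rad → L = 7.75·(2.884782 + 11.369046 + 3.898819) = 7.75·18.152647 = 140.683013 m
RLR: c = (6 − d² + 2cos(α−β) + 2d(sin α − sin β))/8 = -12.978901, |c| > 1 → infeasible
LRL: c = (6 − d² + 2cos(α−β) − 2d(sin α − sin β))/8 = -18.567957, |c| > 1 → infeasible
Shortest: RSR with L = 122.792367 m ≈ 122.7924 m
Convert RSR to answer units (arcs ×180/π): t = 2.552110·180/π = 146.2251°, p = ρ·p = 7.75·10.575027 = 81.9565 m, q = 2.717039·180/π = 155.6749°, L = 122.7924 m.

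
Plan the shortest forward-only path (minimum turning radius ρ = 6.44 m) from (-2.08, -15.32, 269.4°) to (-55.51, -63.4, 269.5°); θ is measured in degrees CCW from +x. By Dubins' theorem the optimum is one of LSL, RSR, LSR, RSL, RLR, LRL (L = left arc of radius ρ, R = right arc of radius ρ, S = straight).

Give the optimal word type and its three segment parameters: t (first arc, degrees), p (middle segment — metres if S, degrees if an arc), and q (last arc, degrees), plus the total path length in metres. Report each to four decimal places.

Let ψ = atan2(Δy, Δx) = atan2(-48.08, -53.43) = -138.0169° be the start→goal bearing.
Normalize: d = |goal − start| / ρ = 71.878031/6.44 = 11.161185, α = (θ_start − ψ) mod 360° = 47.4169° = 0.827582 rad, β = (θ_goal − ψ) mod 360° = 47.5169° = 0.829327 rad.
Common terms: sin α = 0.736297, cos α = 0.676658, sin β = 0.737477, cos β = 0.675372, cos(α−β) = 0.999998, d² = 124.572048. Work in radians in the unit-radius frame; every candidate has L = ρ·(t + p + q).
LSL: p² = 2 + d² − 2cos(α−β) + 2d(sin α − sin β) = 124.545714; p = √p² = 11.160005; φ = atan2(cos β − cos α, d + sin α − sin β) = -0.000115 rad; t = (φ − α) mod 2π = 5.455488 rad, q = (β − φ) mod 2π = 0.829442 rad → L = 6.44·(5.455488 + 11.160005 + 0.829442) = 6.44·17.444936 = 112.345386 m
RSR: p² = 2 + d² − 2cos(α−β) + 2d(sin β − sin α) = 124.598389; p = √p² = 11.162365; φ = atan2(cos α − cos β, d − sin α + sin β) = 0.000115 rad; t = (α − φ) mod 2π = 0.827466 rad, q = (φ − β) mod 2π = 5.453974 rad → L = 6.44·(0.827466 + 11.162365 + 5.453974) = 6.44·17.443805 = 112.338103 m
LSR: p² = d² − 2 + 2cos(α−β) + 2d(sin α + sin β) = 157.470176; p = √p² = 12.548712; φ = atan2(−cos α − cos β, d + sin α + sin β) − atan2(−2, p) = 0.051448 rad; t = (φ − α) mod 2π = 5.507052 rad, q = (φ − β) mod 2π = 5.505306 rad → L = 6.44·(5.507052 + 12.548712 + 5.505306) = 6.44·23.561070 = 151.733293 m
RSL: p² = d² − 2 + 2cos(α−β) − 2d(sin α + sin β) = 91.673915; p = √p² = 9.574650; φ = atan2(cos α + cos β, d − sin α − sin β) − atan2(2, p) = -0.067254 rad; t = (α − φ) mod 2π = 0.894836 rad, q = (β − φ) mod 2π = 0.896581 rad → L = 6.44·(0.894836 + 9.574650 + 0.896581) = 6.44·11.366066 = 73.197466 m
RLR: c = (6 − d² + 2cos(α−β) + 2d(sin α − sin β))/8 = -14.574799, |c| > 1 → infeasible
LRL: c = (6 − d² + 2cos(α−β) − 2d(sin α − sin β))/8 = -14.568214, |c| > 1 → infeasible
Shortest: RSL with L = 73.197466 m ≈ 73.1975 m
Convert RSL to answer units (arcs ×180/π): t = 0.894836·180/π = 51.2703°, p = ρ·p = 6.44·9.574650 = 61.6607 m, q = 0.896581·180/π = 51.3703°, L = 73.1975 m.

RSL: t = 51.2703°, p = 61.6607 m, q = 51.3703°, L = 73.1975 m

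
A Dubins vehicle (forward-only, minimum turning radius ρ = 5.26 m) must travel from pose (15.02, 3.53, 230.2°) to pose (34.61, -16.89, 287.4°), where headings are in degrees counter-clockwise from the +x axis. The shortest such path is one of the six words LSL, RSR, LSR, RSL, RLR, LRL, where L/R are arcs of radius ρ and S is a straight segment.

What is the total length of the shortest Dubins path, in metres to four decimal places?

Let ψ = atan2(Δy, Δx) = atan2(-20.42, 19.59) = -46.1884° be the start→goal bearing.
Normalize: d = |goal − start| / ρ = 28.297429/5.26 = 5.379739, α = (θ_start − ψ) mod 360° = 276.3884° = 4.823888 rad, β = (θ_goal − ψ) mod 360° = 333.5884° = 5.822216 rad.
Common terms: sin α = -0.993790, cos α = 0.111268, sin β = -0.444816, cos β = 0.895622, cos(α−β) = 0.541708, d² = 28.941596. Work in radians in the unit-radius frame; every candidate has L = ρ·(t + p + q).
LSL: p² = 2 + d² − 2cos(α−β) + 2d(sin α − sin β) = 23.951503; p = √p² = 4.894027; φ = atan2(cos β − cos α, d + sin α − sin β) = 0.160962 rad; t = (φ − α) mod 2π = 1.620259 rad, q = (β − φ) mod 2π = 5.661255 rad → L = 5.26·(1.620259 + 4.894027 + 5.661255) = 5.26·12.175541 = 64.043345 m
RSR: p² = 2 + d² − 2cos(α−β) + 2d(sin β − sin α) = 35.764856; p = √p² = 5.980373; φ = atan2(cos α − cos β, d − sin α + sin β) = -0.131534 rad; t = (α − φ) mod 2π = 4.955422 rad, q = (φ − β) mod 2π = 0.329435 rad → L = 5.26·(4.955422 + 5.980373 + 0.329435) = 5.26·11.265230 = 59.255107 m
LSR: p² = d² − 2 + 2cos(α−β) + 2d(sin α + sin β) = 12.546355; p = √p² = 3.542083; φ = atan2(−cos α − cos β, d + sin α + sin β) − atan2(−2, p) = 0.263881 rad; t = (φ − α) mod 2π = 1.723179 rad, q = (φ − β) mod 2π = 0.724850 rad → L = 5.26·(1.723179 + 3.542083 + 0.724850) = 5.26·5.990112 = 31.507992 m
RSL: p² = d² − 2 + 2cos(α−β) − 2d(sin α + sin β) = 43.503670; p = √p² = 6.595731; φ = atan2(cos α + cos β, d − sin α − sin β) − atan2(2, p) = -0.147800 rad; t = (α − φ) mod 2π = 4.971688 rad, q = (β − φ) mod 2π = 5.970016 rad → L = 5.26·(4.971688 + 6.595731 + 5.970016) = 5.26·17.537436 = 92.246912 m
RLR: c = (6 − d² + 2cos(α−β) + 2d(sin α − sin β))/8 = -3.470607, |c| > 1 → infeasible
LRL: c = (6 − d² + 2cos(α−β) − 2d(sin α − sin β))/8 = -1.993938, |c| > 1 → infeasible
Shortest: LSR with L = 31.507992 m ≈ 31.5080 m

31.5080 m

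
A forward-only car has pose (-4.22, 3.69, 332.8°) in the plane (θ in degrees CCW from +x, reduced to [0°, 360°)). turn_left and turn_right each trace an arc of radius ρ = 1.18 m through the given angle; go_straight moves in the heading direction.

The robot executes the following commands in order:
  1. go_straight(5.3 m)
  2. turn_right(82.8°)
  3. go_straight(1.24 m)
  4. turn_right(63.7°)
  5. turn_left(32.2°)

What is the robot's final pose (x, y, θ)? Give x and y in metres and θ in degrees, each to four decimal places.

(-0.9452, -2.3696, 218.5000°)

set_pose: (x, y, θ) = (-4.2200, 3.6900, 332.8000°), ρ = 1.18
go_straight(5.3): x += 5.3·cos θ, y += 5.3·sin θ → (0.4939, 1.2674, 332.8000°)
turn_right(82.8°): centre at ρ to the right, rotate −82.8° → (1.0634, -0.1857, 250.0000°)
go_straight(1.24): x += 1.24·cos θ, y += 1.24·sin θ → (0.6393, -1.3509, 250.0000°)
turn_right(63.7°): centre at ρ to the right, rotate −63.7° → (-0.3401, -2.1202, 186.3000°)
turn_left(32.2°): centre at ρ to the left, rotate +32.2° → (-0.9452, -2.3696, 218.5000°)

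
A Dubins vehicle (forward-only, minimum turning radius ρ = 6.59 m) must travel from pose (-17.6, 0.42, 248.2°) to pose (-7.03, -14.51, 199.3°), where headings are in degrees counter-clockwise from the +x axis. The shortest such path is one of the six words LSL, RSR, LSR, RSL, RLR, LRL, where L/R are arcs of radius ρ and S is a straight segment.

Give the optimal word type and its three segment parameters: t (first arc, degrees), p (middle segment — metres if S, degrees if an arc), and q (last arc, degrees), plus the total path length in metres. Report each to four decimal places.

LRL: t = 172.4885°, p = 262.3415°, q = 40.9530°, L = 54.7232 m

Let ψ = atan2(Δy, Δx) = atan2(-14.93, 10.57) = -54.7026° be the start→goal bearing.
Normalize: d = |goal − start| / ρ = 18.292889/6.59 = 2.775856, α = (θ_start − ψ) mod 360° = 302.9026° = 5.286648 rad, β = (θ_goal − ψ) mod 360° = 254.0026° = 4.433182 rad.
Common terms: sin α = -0.839595, cos α = 0.543213, sin β = -0.961274, cos β = -0.275593, cos(α−β) = 0.657375, d² = 7.705375. Work in radians in the unit-radius frame; every candidate has L = ρ·(t + p + q).
LSL: p² = 2 + d² − 2cos(α−β) + 2d(sin α − sin β) = 9.066154; p = √p² = 3.011005; φ = atan2(cos β − cos α, d + sin α − sin β) = -0.275406 rad; t = (φ − α) mod 2π = 0.721131 rad, q = (β − φ) mod 2π = 4.708588 rad → L = 6.59·(0.721131 + 3.011005 + 4.708588) = 6.59·8.440725 = 55.624376 m
RSR: p² = 2 + d² − 2cos(α−β) + 2d(sin β − sin α) = 7.715096; p = √p² = 2.777606; φ = atan2(cos α − cos β, d − sin α + sin β) = 0.299234 rad; t = (α − φ) mod 2π = 4.987414 rad, q = (φ − β) mod 2π = 2.149237 rad → L = 6.59·(4.987414 + 2.777606 + 2.149237) = 6.59·9.914257 = 65.334956 m
LSR: p² = d² − 2 + 2cos(α−β) + 2d(sin α + sin β) = -2.977781 < 0 → infeasible
RSL: p² = d² − 2 + 2cos(α−β) − 2d(sin α + sin β) = 17.018032; p = √p² = 4.125292; φ = atan2(cos α + cos β, d − sin α − sin β) − atan2(2, p) = -0.393018 rad; t = (α − φ) mod 2π = 5.679666 rad, q = (β − φ) mod 2π = 4.826200 rad → L = 6.59·(5.679666 + 4.125292 + 4.826200) = 6.59·14.631158 = 96.419329 m
RLR: c = (6 − d² + 2cos(α−β) + 2d(sin α − sin β))/8 = 0.035613; p = 2π − arccos c = 4.748010 rad; φ = atan2(cos α − cos β, d − sin α + sin β) = 0.299234 rad; t = (α − φ + p/2) mod 2π = 1.078234 rad, q = (α − β − t + p) mod 2π = 4.523242 rad → L = 6.59·(1.078234 + 4.748010 + 4.523242) = 6.59·10.349485 = 68.203107 m
LRL: c = (6 − d² + 2cos(α−β) − 2d(sin α − sin β))/8 = -0.133269; p = 2π − arccos c = 4.578722 rad; φ = atan2(cos β − cos α, d + sin α − sin β) = -0.275406 rad; t = (φ − α + p/2) mod 2π = 3.010492 rad, q = (β − α − t + p) mod 2π = 0.714764 rad → L = 6.59·(3.010492 + 4.578722 + 0.714764) = 6.59·8.303978 = 54.723216 m
Shortest: LRL with L = 54.723216 m ≈ 54.7232 m
Convert LRL to answer units (arcs ×180/π): t = 3.010492·180/π = 172.4885°, p = 4.578722·180/π = 262.3415°, q = 0.714764·180/π = 40.9530°, L = 54.7232 m.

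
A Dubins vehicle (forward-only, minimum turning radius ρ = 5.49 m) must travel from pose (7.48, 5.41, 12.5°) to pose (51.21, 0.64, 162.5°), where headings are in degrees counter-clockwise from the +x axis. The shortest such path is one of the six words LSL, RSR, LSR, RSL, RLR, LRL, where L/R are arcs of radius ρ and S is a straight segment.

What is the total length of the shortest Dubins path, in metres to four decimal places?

Let ψ = atan2(Δy, Δx) = atan2(-4.77, 43.73) = -6.2251° be the start→goal bearing.
Normalize: d = |goal − start| / ρ = 43.989383/5.49 = 8.012638, α = (θ_start − ψ) mod 360° = 18.7251° = 0.326815 rad, β = (θ_goal − ψ) mod 360° = 168.7251° = 2.944809 rad.
Common terms: sin α = 0.321028, cos α = 0.947070, sin β = 0.195516, cos β = -0.980700, cos(α−β) = -0.866025, d² = 64.202368. Work in radians in the unit-radius frame; every candidate has L = ρ·(t + p + q).
LSL: p² = 2 + d² − 2cos(α−β) + 2d(sin α − sin β) = 69.945786; p = √p² = 8.363360; φ = atan2(cos β − cos α, d + sin α − sin β) = -0.232593 rad; t = (φ − α) mod 2π = 5.723777 rad, q = (β − φ) mod 2π = 3.177402 rad → L = 5.49·(5.723777 + 8.363360 + 3.177402) = 5.49·17.264539 = 94.782319 m
RSR: p² = 2 + d² − 2cos(α−β) + 2d(sin β − sin α) = 65.923052; p = √p² = 8.119301; φ = atan2(cos α − cos β, d − sin α + sin β) = 0.239720 rad; t = (α − φ) mod 2π = 0.087095 rad, q = (φ − β) mod 2π = 3.578096 rad → L = 5.49·(0.087095 + 8.119301 + 3.578096) = 5.49·11.784493 = 64.696865 m
LSR: p² = d² − 2 + 2cos(α−β) + 2d(sin α + sin β) = 68.748085; p = √p² = 8.291446; φ = atan2(−cos α − cos β, d + sin α + sin β) − atan2(−2, p) = 0.240634 rad; t = (φ − α) mod 2π = 6.197004 rad, q = (φ − β) mod 2π = 3.579010 rad → L = 5.49·(6.197004 + 8.291446 + 3.579010) = 5.49·18.067461 = 99.190362 m
RSL: p² = d² − 2 + 2cos(α−β) − 2d(sin α + sin β) = 52.192550; p = √p² = 7.224441; φ = atan2(cos α + cos β, d − sin α − sin β) − atan2(2, p) = -0.274561 rad; t = (α − φ) mod 2π = 0.601376 rad, q = (β − φ) mod 2π = 3.219370 rad → L = 5.49·(0.601376 + 7.224441 + 3.219370) = 5.49·11.045186 = 60.638073 m
RLR: c = (6 − d² + 2cos(α−β) + 2d(sin α − sin β))/8 = -7.240382, |c| > 1 → infeasible
LRL: c = (6 − d² + 2cos(α−β) − 2d(sin α − sin β))/8 = -7.743223, |c| > 1 → infeasible
Shortest: RSL with L = 60.638073 m ≈ 60.6381 m

60.6381 m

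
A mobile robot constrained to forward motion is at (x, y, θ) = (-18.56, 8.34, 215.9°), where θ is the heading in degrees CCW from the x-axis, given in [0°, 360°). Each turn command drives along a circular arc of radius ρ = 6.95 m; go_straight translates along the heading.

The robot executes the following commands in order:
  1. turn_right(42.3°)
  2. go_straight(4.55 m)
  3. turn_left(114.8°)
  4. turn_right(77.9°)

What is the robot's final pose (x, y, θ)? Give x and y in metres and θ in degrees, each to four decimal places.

(-38.3683, -9.7122, 210.5000°)

set_pose: (x, y, θ) = (-18.5600, 8.3400, 215.9000°), ρ = 6.95
turn_right(42.3°): centre at ρ to the right, rotate −42.3° → (-23.4100, 7.0631, 173.6000°)
go_straight(4.55): x += 4.55·cos θ, y += 4.55·sin θ → (-27.9316, 7.5703, 173.6000°)
turn_left(114.8°): centre at ρ to the left, rotate +114.8° → (-35.3010, -1.5302, 288.4000°)
turn_right(77.9°): centre at ρ to the right, rotate −77.9° → (-38.3683, -9.7122, 210.5000°)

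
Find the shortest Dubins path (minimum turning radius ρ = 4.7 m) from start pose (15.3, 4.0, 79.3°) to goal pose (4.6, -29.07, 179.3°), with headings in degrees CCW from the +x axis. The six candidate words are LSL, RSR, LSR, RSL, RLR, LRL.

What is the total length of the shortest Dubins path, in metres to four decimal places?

52.5230 m

Let ψ = atan2(Δy, Δx) = atan2(-33.07, -10.70) = -107.9293° be the start→goal bearing.
Normalize: d = |goal − start| / ρ = 34.757947/4.7 = 7.395308, α = (θ_start − ψ) mod 360° = 187.2293° = 3.267768 rad, β = (θ_goal − ψ) mod 360° = 287.2293° = 5.013097 rad.
Common terms: sin α = -0.125841, cos α = -0.992050, sin β = -0.955127, cos β = 0.296197, cos(α−β) = -0.173648, d² = 54.690579. Work in radians in the unit-radius frame; every candidate has L = ρ·(t + p + q).
LSL: p² = 2 + d² − 2cos(α−β) + 2d(sin α − sin β) = 69.303532; p = √p² = 8.324874; φ = atan2(cos β − cos α, d + sin α − sin β) = 0.155371 rad; t = (φ − α) mod 2π = 3.170789 rad, q = (β − φ) mod 2π = 4.857726 rad → L = 4.7·(3.170789 + 8.324874 + 4.857726) = 4.7·16.353389 = 76.860928 m
RSR: p² = 2 + d² − 2cos(α−β) + 2d(sin β − sin α) = 44.772220; p = √p² = 6.691205; φ = atan2(cos α − cos β, d − sin α + sin β) = -0.193738 rad; t = (α − φ) mod 2π = 3.461506 rad, q = (φ − β) mod 2π = 1.076350 rad → L = 4.7·(3.461506 + 6.691205 + 1.076350) = 4.7·11.229061 = 52.776585 m
LSR: p² = d² − 2 + 2cos(α−β) + 2d(sin α + sin β) = 36.355106; p = √p² = 6.029520; φ = atan2(−cos α − cos β, d + sin α + sin β) − atan2(−2, p) = 0.430040 rad; t = (φ − α) mod 2π = 3.445458 rad, q = (φ − β) mod 2π = 1.700129 rad → L = 4.7·(3.445458 + 6.029520 + 1.700129) = 4.7·11.175106 = 52.522998 m
RSL: p² = d² − 2 + 2cos(α−β) − 2d(sin α + sin β) = 68.331460; p = √p² = 8.266285; φ = atan2(cos α + cos β, d − sin α − sin β) − atan2(2, p) = -0.319295 rad; t = (α − φ) mod 2π = 3.587063 rad, q = (β − φ) mod 2π = 5.332392 rad → L = 4.7·(3.587063 + 8.266285 + 5.332392) = 4.7·17.185740 = 80.772979 m
RLR: c = (6 − d² + 2cos(α−β) + 2d(sin α − sin β))/8 = -4.596527, |c| > 1 → infeasible
LRL: c = (6 − d² + 2cos(α−β) − 2d(sin α − sin β))/8 = -7.662941, |c| > 1 → infeasible
Shortest: LSR with L = 52.522998 m ≈ 52.5230 m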